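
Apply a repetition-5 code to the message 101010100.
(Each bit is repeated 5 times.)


Each bit -> 5 copies

111110000011111000001111100000111110000000000


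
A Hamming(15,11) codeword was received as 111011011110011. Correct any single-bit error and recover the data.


Syndrome = 2: error at position 2

Data: 11101110011 (corrected bit 2)


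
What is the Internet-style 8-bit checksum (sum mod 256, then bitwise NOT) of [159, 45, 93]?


Sum = 297 mod 256 = 41
Complement = 214

214


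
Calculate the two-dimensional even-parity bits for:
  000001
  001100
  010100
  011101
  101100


Row parities: 10001
Column parities: 101000

Row P: 10001, Col P: 101000, Corner: 0


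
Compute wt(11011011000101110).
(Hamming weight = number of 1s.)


Counting 1s in 11011011000101110

10


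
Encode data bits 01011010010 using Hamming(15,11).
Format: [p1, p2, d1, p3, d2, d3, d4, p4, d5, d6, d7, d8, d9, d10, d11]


Parity bits: p1=0, p2=1, p3=1, p4=1

010110111010010


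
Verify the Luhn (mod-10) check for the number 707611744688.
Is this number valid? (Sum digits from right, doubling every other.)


Luhn sum = 57
57 mod 10 = 7

Invalid (Luhn sum mod 10 = 7)


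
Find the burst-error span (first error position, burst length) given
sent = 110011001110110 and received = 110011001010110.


XOR: 000000000100000

Burst at position 9, length 1


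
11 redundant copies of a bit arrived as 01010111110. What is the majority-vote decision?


Ones: 7 out of 11
Threshold: 6

1 (7/11 voted 1)


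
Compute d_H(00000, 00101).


XOR: 00101
Count of 1s: 2

2


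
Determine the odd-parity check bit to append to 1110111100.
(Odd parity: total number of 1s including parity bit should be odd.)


Number of 1s in data: 7
Parity bit: 0

0


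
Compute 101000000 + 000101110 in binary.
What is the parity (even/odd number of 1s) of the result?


101000000 = 320
000101110 = 46
Sum = 366 = 101101110
1s count = 6

even parity (6 ones in 101101110)


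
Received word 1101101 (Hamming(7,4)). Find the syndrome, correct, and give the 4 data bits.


Syndrome = 5: error at position 5

Data: 0001 (corrected bit 5)


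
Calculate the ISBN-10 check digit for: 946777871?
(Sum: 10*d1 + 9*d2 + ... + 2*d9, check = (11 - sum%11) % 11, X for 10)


Weighted sum: 355
355 mod 11 = 3

Check digit: 8


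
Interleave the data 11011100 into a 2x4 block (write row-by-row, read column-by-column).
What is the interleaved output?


Matrix:
  1101
  1100
Read columns: 11110010

11110010


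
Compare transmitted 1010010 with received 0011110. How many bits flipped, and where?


XOR: 1001100

3 error(s) at position(s): 0, 3, 4


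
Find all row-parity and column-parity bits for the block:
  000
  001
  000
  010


Row parities: 0101
Column parities: 011

Row P: 0101, Col P: 011, Corner: 0


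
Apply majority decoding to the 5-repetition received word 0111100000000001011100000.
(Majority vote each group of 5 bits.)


Groups: 01111, 00000, 00000, 10111, 00000
Majority votes: 10010

10010


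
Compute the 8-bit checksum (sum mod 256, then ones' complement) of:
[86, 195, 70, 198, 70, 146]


Sum = 765 mod 256 = 253
Complement = 2

2


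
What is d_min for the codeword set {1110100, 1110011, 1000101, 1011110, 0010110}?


Comparing all pairs, minimum distance: 2
Can detect 1 errors, correct 0 errors

2


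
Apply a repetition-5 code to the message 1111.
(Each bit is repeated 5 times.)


Each bit -> 5 copies

11111111111111111111


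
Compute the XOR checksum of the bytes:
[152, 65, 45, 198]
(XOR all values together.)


XOR chain: 152 ^ 65 ^ 45 ^ 198 = 50

50


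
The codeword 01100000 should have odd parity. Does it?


Number of 1s: 2

No, parity error (2 ones)


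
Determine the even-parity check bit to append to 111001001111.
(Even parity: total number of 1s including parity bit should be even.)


Number of 1s in data: 8
Parity bit: 0

0


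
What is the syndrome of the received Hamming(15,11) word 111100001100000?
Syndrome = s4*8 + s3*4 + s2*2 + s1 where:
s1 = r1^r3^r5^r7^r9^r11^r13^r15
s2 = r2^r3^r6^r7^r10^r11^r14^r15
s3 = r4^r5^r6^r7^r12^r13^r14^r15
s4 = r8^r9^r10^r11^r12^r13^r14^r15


s1=1, s2=1, s3=1, s4=0

Syndrome = 7 (error at position 7)


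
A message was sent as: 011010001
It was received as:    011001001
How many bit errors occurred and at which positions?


XOR: 000011000

2 error(s) at position(s): 4, 5


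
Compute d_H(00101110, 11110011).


XOR: 11011101
Count of 1s: 6

6


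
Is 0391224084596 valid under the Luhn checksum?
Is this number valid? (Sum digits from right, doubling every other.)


Luhn sum = 63
63 mod 10 = 3

Invalid (Luhn sum mod 10 = 3)


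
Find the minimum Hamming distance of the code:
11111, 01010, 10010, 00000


Comparing all pairs, minimum distance: 2
Can detect 1 errors, correct 0 errors

2


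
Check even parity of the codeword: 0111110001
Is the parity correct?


Number of 1s: 6

Yes, parity is correct (6 ones)


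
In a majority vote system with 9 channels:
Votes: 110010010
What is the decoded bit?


Ones: 4 out of 9
Threshold: 5

0 (4/9 voted 1)


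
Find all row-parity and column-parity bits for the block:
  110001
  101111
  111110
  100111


Row parities: 1110
Column parities: 000111

Row P: 1110, Col P: 000111, Corner: 1


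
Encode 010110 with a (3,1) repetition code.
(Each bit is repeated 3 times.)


Each bit -> 3 copies

000111000111111000


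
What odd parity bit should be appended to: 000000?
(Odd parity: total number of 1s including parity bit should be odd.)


Number of 1s in data: 0
Parity bit: 1

1


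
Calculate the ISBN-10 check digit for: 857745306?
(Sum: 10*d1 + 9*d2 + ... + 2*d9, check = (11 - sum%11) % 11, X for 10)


Weighted sum: 303
303 mod 11 = 6

Check digit: 5


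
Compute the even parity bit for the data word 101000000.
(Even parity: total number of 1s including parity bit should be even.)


Number of 1s in data: 2
Parity bit: 0

0


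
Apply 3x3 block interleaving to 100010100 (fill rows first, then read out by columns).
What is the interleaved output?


Matrix:
  100
  010
  100
Read columns: 101010000

101010000


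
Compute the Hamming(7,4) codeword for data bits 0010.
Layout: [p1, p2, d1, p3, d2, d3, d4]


Parity bits: p1=0, p2=1, p3=1

0101010


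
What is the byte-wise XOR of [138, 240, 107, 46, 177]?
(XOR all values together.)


XOR chain: 138 ^ 240 ^ 107 ^ 46 ^ 177 = 142

142


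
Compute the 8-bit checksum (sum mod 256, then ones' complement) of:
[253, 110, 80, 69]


Sum = 512 mod 256 = 0
Complement = 255

255


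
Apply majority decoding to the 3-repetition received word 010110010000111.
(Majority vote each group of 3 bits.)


Groups: 010, 110, 010, 000, 111
Majority votes: 01001

01001


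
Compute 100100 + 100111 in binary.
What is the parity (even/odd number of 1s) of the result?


100100 = 36
100111 = 39
Sum = 75 = 1001011
1s count = 4

even parity (4 ones in 1001011)


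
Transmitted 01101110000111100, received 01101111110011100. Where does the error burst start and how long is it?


XOR: 00000001110100000

Burst at position 7, length 5


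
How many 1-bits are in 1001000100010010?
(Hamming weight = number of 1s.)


Counting 1s in 1001000100010010

5


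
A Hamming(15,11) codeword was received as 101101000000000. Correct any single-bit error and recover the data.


Syndrome = 0: no error detected

Data: 10100000000 (no errors)


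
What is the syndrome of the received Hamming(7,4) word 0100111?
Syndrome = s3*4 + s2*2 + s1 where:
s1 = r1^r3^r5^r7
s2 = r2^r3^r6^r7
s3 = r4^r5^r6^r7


s1=0, s2=1, s3=1

Syndrome = 6 (error at position 6)


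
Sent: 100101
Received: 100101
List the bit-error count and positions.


XOR: 000000

0 errors (received matches sent)


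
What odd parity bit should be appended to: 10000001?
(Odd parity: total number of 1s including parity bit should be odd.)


Number of 1s in data: 2
Parity bit: 1

1


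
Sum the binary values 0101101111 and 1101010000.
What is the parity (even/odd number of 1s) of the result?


0101101111 = 367
1101010000 = 848
Sum = 1215 = 10010111111
1s count = 8

even parity (8 ones in 10010111111)


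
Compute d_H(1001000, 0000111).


XOR: 1001111
Count of 1s: 5

5


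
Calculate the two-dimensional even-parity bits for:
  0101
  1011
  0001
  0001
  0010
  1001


Row parities: 011110
Column parities: 0101

Row P: 011110, Col P: 0101, Corner: 0


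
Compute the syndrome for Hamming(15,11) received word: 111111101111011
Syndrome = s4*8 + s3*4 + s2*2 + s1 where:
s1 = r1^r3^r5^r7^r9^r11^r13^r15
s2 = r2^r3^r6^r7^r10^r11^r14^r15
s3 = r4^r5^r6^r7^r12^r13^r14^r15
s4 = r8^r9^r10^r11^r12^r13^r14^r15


s1=1, s2=0, s3=1, s4=0

Syndrome = 5 (error at position 5)


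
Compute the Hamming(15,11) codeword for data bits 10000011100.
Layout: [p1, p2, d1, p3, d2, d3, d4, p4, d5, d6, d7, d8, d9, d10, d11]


Parity bits: p1=1, p2=0, p3=0, p4=1

101000010011100


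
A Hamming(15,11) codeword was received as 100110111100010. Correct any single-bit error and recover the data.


Syndrome = 2: error at position 2

Data: 01011100010 (corrected bit 2)


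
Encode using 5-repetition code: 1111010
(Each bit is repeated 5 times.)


Each bit -> 5 copies

11111111111111111111000001111100000


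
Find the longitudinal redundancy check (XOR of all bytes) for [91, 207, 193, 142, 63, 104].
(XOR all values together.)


XOR chain: 91 ^ 207 ^ 193 ^ 142 ^ 63 ^ 104 = 140

140


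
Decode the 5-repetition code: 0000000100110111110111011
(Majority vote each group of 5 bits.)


Groups: 00000, 00100, 11011, 11101, 11011
Majority votes: 00111

00111


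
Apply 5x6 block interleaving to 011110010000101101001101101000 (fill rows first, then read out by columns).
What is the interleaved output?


Matrix:
  011110
  010000
  101101
  001101
  101000
Read columns: 001011100010111101101000000110

001011100010111101101000000110


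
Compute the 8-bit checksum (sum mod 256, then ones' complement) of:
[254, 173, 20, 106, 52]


Sum = 605 mod 256 = 93
Complement = 162

162


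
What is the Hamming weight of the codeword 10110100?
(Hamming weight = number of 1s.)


Counting 1s in 10110100

4


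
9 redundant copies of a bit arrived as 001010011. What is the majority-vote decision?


Ones: 4 out of 9
Threshold: 5

0 (4/9 voted 1)


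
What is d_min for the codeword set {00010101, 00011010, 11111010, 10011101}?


Comparing all pairs, minimum distance: 2
Can detect 1 errors, correct 0 errors

2


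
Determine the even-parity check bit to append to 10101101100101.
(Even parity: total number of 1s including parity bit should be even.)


Number of 1s in data: 8
Parity bit: 0

0


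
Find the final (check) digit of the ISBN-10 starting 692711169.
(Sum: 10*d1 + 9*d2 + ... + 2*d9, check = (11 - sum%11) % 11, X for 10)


Weighted sum: 257
257 mod 11 = 4

Check digit: 7


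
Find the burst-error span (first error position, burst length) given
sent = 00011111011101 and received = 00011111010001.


XOR: 00000000001100

Burst at position 10, length 2


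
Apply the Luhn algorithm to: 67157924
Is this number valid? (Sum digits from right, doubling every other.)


Luhn sum = 39
39 mod 10 = 9

Invalid (Luhn sum mod 10 = 9)


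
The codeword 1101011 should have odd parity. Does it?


Number of 1s: 5

Yes, parity is correct (5 ones)


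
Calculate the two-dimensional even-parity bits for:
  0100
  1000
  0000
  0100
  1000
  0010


Row parities: 110111
Column parities: 0010

Row P: 110111, Col P: 0010, Corner: 1


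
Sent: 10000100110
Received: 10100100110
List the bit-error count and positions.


XOR: 00100000000

1 error(s) at position(s): 2


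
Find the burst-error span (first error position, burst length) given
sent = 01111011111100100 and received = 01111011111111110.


XOR: 00000000000011010

Burst at position 12, length 4


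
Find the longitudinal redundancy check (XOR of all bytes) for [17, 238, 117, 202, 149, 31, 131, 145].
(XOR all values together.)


XOR chain: 17 ^ 238 ^ 117 ^ 202 ^ 149 ^ 31 ^ 131 ^ 145 = 216

216


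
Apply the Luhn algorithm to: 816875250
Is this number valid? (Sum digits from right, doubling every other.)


Luhn sum = 34
34 mod 10 = 4

Invalid (Luhn sum mod 10 = 4)


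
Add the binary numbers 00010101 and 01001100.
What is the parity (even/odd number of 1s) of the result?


00010101 = 21
01001100 = 76
Sum = 97 = 1100001
1s count = 3

odd parity (3 ones in 1100001)


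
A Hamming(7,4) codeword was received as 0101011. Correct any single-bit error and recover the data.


Syndrome = 7: error at position 7

Data: 0010 (corrected bit 7)


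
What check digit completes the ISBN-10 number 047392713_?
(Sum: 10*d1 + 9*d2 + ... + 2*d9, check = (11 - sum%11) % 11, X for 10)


Weighted sum: 214
214 mod 11 = 5

Check digit: 6


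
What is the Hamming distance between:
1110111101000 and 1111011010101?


XOR: 0001100111101
Count of 1s: 7

7


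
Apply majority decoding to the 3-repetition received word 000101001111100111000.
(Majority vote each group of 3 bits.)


Groups: 000, 101, 001, 111, 100, 111, 000
Majority votes: 0101010

0101010


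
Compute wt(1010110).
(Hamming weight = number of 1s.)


Counting 1s in 1010110

4


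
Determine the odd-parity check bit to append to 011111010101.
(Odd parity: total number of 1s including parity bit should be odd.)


Number of 1s in data: 8
Parity bit: 1

1


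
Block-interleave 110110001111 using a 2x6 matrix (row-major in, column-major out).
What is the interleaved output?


Matrix:
  110110
  001111
Read columns: 101001111101

101001111101


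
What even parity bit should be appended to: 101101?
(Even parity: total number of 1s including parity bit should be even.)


Number of 1s in data: 4
Parity bit: 0

0


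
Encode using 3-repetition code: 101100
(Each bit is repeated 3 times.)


Each bit -> 3 copies

111000111111000000


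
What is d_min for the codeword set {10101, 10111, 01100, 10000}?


Comparing all pairs, minimum distance: 1
Can detect 0 errors, correct 0 errors

1


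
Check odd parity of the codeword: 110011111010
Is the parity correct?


Number of 1s: 8

No, parity error (8 ones)


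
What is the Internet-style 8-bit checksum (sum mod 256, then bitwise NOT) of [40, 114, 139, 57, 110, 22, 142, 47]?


Sum = 671 mod 256 = 159
Complement = 96

96


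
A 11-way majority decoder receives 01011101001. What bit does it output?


Ones: 6 out of 11
Threshold: 6

1 (6/11 voted 1)


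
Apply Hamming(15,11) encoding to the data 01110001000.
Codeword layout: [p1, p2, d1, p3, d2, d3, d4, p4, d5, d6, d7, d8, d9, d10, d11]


Parity bits: p1=0, p2=0, p3=0, p4=1

000011110001000


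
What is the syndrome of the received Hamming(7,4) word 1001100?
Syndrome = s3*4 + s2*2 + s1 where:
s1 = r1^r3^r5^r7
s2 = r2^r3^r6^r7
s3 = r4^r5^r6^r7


s1=0, s2=0, s3=0

Syndrome = 0 (no error)


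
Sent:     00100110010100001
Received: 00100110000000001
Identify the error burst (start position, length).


XOR: 00000000010100000

Burst at position 9, length 3


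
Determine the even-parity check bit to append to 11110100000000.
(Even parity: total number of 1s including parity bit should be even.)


Number of 1s in data: 5
Parity bit: 1

1


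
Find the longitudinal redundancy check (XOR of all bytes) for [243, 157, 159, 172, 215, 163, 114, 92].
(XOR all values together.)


XOR chain: 243 ^ 157 ^ 159 ^ 172 ^ 215 ^ 163 ^ 114 ^ 92 = 7

7


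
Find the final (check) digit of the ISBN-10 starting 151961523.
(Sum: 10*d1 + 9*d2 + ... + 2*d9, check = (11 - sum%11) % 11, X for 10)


Weighted sum: 199
199 mod 11 = 1

Check digit: X


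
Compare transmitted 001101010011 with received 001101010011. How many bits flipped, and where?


XOR: 000000000000

0 errors (received matches sent)


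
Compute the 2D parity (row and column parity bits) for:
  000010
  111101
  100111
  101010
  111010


Row parities: 11010
Column parities: 001000

Row P: 11010, Col P: 001000, Corner: 1


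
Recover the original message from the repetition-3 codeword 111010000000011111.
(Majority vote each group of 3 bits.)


Groups: 111, 010, 000, 000, 011, 111
Majority votes: 100011

100011


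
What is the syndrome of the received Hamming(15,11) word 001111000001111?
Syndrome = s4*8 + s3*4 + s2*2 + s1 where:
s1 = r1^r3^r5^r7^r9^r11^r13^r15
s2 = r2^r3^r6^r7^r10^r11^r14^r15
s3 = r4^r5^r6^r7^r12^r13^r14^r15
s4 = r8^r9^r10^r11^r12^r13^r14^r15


s1=0, s2=0, s3=1, s4=0

Syndrome = 4 (error at position 4)


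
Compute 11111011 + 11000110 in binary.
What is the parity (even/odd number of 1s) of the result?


11111011 = 251
11000110 = 198
Sum = 449 = 111000001
1s count = 4

even parity (4 ones in 111000001)


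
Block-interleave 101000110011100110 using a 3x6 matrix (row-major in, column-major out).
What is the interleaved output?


Matrix:
  101000
  110011
  100110
Read columns: 111010100001011010

111010100001011010


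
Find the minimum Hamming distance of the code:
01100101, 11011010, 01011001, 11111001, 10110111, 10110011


Comparing all pairs, minimum distance: 1
Can detect 0 errors, correct 0 errors

1


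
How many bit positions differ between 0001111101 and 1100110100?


XOR: 1101001001
Count of 1s: 5

5


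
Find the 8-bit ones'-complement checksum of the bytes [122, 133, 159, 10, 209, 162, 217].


Sum = 1012 mod 256 = 244
Complement = 11

11


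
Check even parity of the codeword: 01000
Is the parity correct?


Number of 1s: 1

No, parity error (1 ones)


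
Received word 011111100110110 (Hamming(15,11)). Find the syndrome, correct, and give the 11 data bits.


Syndrome = 3: error at position 3

Data: 01110110110 (corrected bit 3)


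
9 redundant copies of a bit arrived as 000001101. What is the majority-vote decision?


Ones: 3 out of 9
Threshold: 5

0 (3/9 voted 1)


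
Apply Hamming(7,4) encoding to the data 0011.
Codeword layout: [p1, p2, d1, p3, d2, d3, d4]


Parity bits: p1=1, p2=0, p3=0

1000011


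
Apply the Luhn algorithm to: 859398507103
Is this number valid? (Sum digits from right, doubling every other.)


Luhn sum = 51
51 mod 10 = 1

Invalid (Luhn sum mod 10 = 1)


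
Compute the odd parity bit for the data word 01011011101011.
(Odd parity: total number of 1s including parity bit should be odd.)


Number of 1s in data: 9
Parity bit: 0

0


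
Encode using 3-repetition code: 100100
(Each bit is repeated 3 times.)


Each bit -> 3 copies

111000000111000000


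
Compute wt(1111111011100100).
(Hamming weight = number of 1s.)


Counting 1s in 1111111011100100

11


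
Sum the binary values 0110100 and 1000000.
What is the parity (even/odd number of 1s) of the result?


0110100 = 52
1000000 = 64
Sum = 116 = 1110100
1s count = 4

even parity (4 ones in 1110100)


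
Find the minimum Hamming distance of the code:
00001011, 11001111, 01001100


Comparing all pairs, minimum distance: 3
Can detect 2 errors, correct 1 errors

3


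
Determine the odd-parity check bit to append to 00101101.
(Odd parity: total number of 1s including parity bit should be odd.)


Number of 1s in data: 4
Parity bit: 1

1


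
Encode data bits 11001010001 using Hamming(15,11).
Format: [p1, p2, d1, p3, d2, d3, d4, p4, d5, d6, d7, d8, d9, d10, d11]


Parity bits: p1=1, p2=1, p3=0, p4=1

111010011010001


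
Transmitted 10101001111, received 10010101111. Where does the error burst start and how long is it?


XOR: 00111100000

Burst at position 2, length 4


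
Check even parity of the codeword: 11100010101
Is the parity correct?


Number of 1s: 6

Yes, parity is correct (6 ones)


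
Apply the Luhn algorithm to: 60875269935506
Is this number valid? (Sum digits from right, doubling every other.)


Luhn sum = 56
56 mod 10 = 6

Invalid (Luhn sum mod 10 = 6)


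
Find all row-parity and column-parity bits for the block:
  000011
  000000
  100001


Row parities: 000
Column parities: 100010

Row P: 000, Col P: 100010, Corner: 0


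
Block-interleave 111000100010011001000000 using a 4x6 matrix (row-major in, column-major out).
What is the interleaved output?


Matrix:
  111000
  100010
  011001
  000000
Read columns: 110010101010000001000010

110010101010000001000010


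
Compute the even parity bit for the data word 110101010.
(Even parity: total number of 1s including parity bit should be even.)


Number of 1s in data: 5
Parity bit: 1

1


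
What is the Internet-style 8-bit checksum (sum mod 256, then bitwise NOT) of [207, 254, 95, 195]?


Sum = 751 mod 256 = 239
Complement = 16

16


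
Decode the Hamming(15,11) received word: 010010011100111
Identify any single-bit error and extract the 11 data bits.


Syndrome = 0: no error detected

Data: 01001100111 (no errors)


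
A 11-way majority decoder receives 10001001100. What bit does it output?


Ones: 4 out of 11
Threshold: 6

0 (4/11 voted 1)


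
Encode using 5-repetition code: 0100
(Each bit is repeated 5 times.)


Each bit -> 5 copies

00000111110000000000


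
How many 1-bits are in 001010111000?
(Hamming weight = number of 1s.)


Counting 1s in 001010111000

5


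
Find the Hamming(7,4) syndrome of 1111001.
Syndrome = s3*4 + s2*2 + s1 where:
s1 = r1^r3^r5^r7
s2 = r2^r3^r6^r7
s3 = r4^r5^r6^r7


s1=1, s2=1, s3=0

Syndrome = 3 (error at position 3)


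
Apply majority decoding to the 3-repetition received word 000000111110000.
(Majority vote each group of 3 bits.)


Groups: 000, 000, 111, 110, 000
Majority votes: 00110

00110


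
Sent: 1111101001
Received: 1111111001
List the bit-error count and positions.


XOR: 0000010000

1 error(s) at position(s): 5


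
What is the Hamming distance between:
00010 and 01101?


XOR: 01111
Count of 1s: 4

4


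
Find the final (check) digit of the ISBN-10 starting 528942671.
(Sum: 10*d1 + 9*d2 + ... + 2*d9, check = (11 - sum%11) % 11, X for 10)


Weighted sum: 276
276 mod 11 = 1

Check digit: X


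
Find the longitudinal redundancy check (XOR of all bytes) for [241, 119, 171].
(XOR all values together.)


XOR chain: 241 ^ 119 ^ 171 = 45

45


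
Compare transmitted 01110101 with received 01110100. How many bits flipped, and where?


XOR: 00000001

1 error(s) at position(s): 7


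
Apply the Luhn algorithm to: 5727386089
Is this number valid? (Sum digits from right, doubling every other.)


Luhn sum = 52
52 mod 10 = 2

Invalid (Luhn sum mod 10 = 2)


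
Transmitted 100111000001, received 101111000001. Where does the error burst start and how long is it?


XOR: 001000000000

Burst at position 2, length 1


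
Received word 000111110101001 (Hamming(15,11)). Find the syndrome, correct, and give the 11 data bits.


Syndrome = 1: error at position 1

Data: 01110101001 (corrected bit 1)


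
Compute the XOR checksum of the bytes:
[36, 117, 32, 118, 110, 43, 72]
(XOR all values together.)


XOR chain: 36 ^ 117 ^ 32 ^ 118 ^ 110 ^ 43 ^ 72 = 10

10


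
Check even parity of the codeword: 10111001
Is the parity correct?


Number of 1s: 5

No, parity error (5 ones)


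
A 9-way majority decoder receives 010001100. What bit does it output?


Ones: 3 out of 9
Threshold: 5

0 (3/9 voted 1)


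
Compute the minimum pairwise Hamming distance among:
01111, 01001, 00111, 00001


Comparing all pairs, minimum distance: 1
Can detect 0 errors, correct 0 errors

1


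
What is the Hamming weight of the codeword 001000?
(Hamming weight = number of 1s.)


Counting 1s in 001000

1


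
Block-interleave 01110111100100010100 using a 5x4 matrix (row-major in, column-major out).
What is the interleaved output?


Matrix:
  0111
  0111
  1001
  0001
  0100
Read columns: 00100110011100011110

00100110011100011110


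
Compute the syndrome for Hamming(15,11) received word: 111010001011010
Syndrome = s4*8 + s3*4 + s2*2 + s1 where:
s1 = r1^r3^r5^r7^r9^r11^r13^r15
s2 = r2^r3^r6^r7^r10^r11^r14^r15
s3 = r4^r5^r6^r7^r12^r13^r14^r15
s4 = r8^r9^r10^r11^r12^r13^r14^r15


s1=1, s2=0, s3=1, s4=0

Syndrome = 5 (error at position 5)


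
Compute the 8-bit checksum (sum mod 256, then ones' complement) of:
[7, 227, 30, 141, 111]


Sum = 516 mod 256 = 4
Complement = 251

251


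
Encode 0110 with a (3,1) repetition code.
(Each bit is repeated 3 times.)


Each bit -> 3 copies

000111111000


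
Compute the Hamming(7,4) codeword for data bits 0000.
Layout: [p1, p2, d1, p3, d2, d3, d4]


Parity bits: p1=0, p2=0, p3=0

0000000


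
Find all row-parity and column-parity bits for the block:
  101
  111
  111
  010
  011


Row parities: 01110
Column parities: 100

Row P: 01110, Col P: 100, Corner: 1


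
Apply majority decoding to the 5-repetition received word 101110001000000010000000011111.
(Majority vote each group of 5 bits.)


Groups: 10111, 00010, 00000, 01000, 00000, 11111
Majority votes: 100001

100001


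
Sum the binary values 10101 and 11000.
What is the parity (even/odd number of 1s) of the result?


10101 = 21
11000 = 24
Sum = 45 = 101101
1s count = 4

even parity (4 ones in 101101)


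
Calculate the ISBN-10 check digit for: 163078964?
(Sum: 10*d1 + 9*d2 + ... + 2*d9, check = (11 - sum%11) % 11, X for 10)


Weighted sum: 232
232 mod 11 = 1

Check digit: X


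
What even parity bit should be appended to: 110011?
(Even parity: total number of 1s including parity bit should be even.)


Number of 1s in data: 4
Parity bit: 0

0


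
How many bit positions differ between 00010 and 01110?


XOR: 01100
Count of 1s: 2

2


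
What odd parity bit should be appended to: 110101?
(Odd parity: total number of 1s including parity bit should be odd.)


Number of 1s in data: 4
Parity bit: 1

1


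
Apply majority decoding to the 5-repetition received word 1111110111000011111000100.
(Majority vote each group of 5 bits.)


Groups: 11111, 10111, 00001, 11110, 00100
Majority votes: 11010

11010


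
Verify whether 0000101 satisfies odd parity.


Number of 1s: 2

No, parity error (2 ones)


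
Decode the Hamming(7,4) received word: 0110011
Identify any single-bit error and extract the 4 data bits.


Syndrome = 0: no error detected

Data: 1011 (no errors)


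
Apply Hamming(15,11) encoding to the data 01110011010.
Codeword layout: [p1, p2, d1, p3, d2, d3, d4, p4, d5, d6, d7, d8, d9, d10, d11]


Parity bits: p1=1, p2=0, p3=1, p4=1

100111110011010


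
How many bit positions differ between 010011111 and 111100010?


XOR: 101111101
Count of 1s: 7

7


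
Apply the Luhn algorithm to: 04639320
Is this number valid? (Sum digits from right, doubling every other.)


Luhn sum = 26
26 mod 10 = 6

Invalid (Luhn sum mod 10 = 6)


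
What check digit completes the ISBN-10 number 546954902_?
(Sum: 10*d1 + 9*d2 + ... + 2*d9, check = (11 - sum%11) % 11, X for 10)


Weighted sum: 287
287 mod 11 = 1

Check digit: X


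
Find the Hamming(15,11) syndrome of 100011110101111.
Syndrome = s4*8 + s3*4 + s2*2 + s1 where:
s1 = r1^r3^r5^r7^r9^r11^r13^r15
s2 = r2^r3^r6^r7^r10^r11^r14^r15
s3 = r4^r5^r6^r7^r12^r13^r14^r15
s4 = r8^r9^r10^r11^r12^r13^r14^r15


s1=1, s2=1, s3=1, s4=0

Syndrome = 7 (error at position 7)


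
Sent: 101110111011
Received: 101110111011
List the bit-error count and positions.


XOR: 000000000000

0 errors (received matches sent)


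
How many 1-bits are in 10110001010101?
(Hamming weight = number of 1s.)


Counting 1s in 10110001010101

7


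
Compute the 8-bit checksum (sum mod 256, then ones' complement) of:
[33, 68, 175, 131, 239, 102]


Sum = 748 mod 256 = 236
Complement = 19

19


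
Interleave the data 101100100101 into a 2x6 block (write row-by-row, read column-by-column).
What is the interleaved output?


Matrix:
  101100
  100101
Read columns: 110010110001

110010110001


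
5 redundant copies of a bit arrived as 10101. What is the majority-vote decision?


Ones: 3 out of 5
Threshold: 3

1 (3/5 voted 1)


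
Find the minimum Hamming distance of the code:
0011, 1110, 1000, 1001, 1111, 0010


Comparing all pairs, minimum distance: 1
Can detect 0 errors, correct 0 errors

1


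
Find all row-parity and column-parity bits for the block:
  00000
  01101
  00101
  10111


Row parities: 0100
Column parities: 11111

Row P: 0100, Col P: 11111, Corner: 1


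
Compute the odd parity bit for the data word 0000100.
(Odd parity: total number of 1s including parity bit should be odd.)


Number of 1s in data: 1
Parity bit: 0

0


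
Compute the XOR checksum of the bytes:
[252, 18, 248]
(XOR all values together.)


XOR chain: 252 ^ 18 ^ 248 = 22

22


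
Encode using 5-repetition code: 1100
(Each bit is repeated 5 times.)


Each bit -> 5 copies

11111111110000000000


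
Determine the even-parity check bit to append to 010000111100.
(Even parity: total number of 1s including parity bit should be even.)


Number of 1s in data: 5
Parity bit: 1

1


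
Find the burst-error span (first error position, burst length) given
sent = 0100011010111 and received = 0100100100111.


XOR: 0000111110000

Burst at position 4, length 5


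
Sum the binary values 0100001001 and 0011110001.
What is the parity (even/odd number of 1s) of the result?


0100001001 = 265
0011110001 = 241
Sum = 506 = 111111010
1s count = 7

odd parity (7 ones in 111111010)


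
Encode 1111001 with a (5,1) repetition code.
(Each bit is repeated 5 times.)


Each bit -> 5 copies

11111111111111111111000000000011111


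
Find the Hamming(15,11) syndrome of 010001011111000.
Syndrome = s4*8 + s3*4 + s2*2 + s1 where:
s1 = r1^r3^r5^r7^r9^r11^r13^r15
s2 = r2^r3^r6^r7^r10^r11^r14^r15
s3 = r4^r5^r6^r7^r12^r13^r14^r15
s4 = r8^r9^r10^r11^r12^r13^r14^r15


s1=0, s2=0, s3=0, s4=1

Syndrome = 8 (error at position 8)


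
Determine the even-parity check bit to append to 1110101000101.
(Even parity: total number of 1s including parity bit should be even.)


Number of 1s in data: 7
Parity bit: 1

1


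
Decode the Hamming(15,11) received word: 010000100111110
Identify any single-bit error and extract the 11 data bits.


Syndrome = 11: error at position 11

Data: 00010101110 (corrected bit 11)


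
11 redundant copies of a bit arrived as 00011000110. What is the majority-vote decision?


Ones: 4 out of 11
Threshold: 6

0 (4/11 voted 1)


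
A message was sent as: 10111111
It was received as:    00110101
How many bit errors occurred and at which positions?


XOR: 10001010

3 error(s) at position(s): 0, 4, 6


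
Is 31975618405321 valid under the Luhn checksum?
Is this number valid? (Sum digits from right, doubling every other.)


Luhn sum = 57
57 mod 10 = 7

Invalid (Luhn sum mod 10 = 7)


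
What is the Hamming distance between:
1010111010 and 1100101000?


XOR: 0110010010
Count of 1s: 4

4


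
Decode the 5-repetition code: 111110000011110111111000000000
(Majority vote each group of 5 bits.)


Groups: 11111, 00000, 11110, 11111, 10000, 00000
Majority votes: 101100

101100


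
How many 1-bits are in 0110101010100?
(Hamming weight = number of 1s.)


Counting 1s in 0110101010100

6


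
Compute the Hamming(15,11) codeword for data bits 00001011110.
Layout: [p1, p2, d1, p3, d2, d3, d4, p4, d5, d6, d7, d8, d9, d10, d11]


Parity bits: p1=1, p2=0, p3=1, p4=1

100100011011110


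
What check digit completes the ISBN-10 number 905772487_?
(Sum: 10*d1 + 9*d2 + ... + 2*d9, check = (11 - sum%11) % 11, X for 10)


Weighted sum: 285
285 mod 11 = 10

Check digit: 1


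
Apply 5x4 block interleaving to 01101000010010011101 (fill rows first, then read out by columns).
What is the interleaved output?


Matrix:
  0110
  1000
  0100
  1001
  1101
Read columns: 01011101011000000011

01011101011000000011


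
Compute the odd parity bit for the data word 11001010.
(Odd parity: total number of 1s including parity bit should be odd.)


Number of 1s in data: 4
Parity bit: 1

1


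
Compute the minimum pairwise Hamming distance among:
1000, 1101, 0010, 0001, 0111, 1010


Comparing all pairs, minimum distance: 1
Can detect 0 errors, correct 0 errors

1


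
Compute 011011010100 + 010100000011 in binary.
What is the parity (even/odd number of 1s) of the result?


011011010100 = 1748
010100000011 = 1283
Sum = 3031 = 101111010111
1s count = 9

odd parity (9 ones in 101111010111)


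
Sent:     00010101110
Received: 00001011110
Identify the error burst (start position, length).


XOR: 00011110000

Burst at position 3, length 4


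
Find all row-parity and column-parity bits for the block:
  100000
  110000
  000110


Row parities: 100
Column parities: 010110

Row P: 100, Col P: 010110, Corner: 1


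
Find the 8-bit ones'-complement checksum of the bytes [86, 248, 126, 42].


Sum = 502 mod 256 = 246
Complement = 9

9


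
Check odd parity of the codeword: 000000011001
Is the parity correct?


Number of 1s: 3

Yes, parity is correct (3 ones)


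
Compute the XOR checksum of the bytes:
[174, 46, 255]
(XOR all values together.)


XOR chain: 174 ^ 46 ^ 255 = 127

127


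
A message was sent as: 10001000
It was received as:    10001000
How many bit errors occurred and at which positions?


XOR: 00000000

0 errors (received matches sent)


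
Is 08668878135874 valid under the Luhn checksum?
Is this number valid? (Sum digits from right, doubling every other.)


Luhn sum = 68
68 mod 10 = 8

Invalid (Luhn sum mod 10 = 8)


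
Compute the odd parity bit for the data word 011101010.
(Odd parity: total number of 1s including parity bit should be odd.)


Number of 1s in data: 5
Parity bit: 0

0


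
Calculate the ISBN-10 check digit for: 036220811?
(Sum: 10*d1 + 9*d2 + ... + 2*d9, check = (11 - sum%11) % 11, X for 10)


Weighted sum: 138
138 mod 11 = 6

Check digit: 5


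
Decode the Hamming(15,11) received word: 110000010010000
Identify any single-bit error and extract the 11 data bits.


Syndrome = 0: no error detected

Data: 00000010000 (no errors)


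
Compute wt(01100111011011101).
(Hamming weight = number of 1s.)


Counting 1s in 01100111011011101

11


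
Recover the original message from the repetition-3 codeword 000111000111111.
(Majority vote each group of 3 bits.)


Groups: 000, 111, 000, 111, 111
Majority votes: 01011

01011


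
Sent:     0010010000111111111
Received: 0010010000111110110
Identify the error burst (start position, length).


XOR: 0000000000000001001

Burst at position 15, length 4


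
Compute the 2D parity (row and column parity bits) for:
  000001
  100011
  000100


Row parities: 111
Column parities: 100110

Row P: 111, Col P: 100110, Corner: 1


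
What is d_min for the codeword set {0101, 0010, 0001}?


Comparing all pairs, minimum distance: 1
Can detect 0 errors, correct 0 errors

1


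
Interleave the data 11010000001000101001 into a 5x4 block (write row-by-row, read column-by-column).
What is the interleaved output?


Matrix:
  1101
  0000
  0010
  0010
  1001
Read columns: 10001100000011010001

10001100000011010001


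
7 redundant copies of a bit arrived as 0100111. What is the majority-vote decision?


Ones: 4 out of 7
Threshold: 4

1 (4/7 voted 1)


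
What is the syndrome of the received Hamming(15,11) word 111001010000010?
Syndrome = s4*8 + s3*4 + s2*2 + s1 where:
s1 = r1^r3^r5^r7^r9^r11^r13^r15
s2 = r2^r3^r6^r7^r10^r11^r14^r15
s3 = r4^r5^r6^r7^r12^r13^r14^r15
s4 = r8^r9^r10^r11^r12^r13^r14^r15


s1=0, s2=0, s3=0, s4=0

Syndrome = 0 (no error)


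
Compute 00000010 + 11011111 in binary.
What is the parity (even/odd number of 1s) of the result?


00000010 = 2
11011111 = 223
Sum = 225 = 11100001
1s count = 4

even parity (4 ones in 11100001)


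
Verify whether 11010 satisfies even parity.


Number of 1s: 3

No, parity error (3 ones)


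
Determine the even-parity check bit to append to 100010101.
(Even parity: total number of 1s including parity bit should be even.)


Number of 1s in data: 4
Parity bit: 0

0


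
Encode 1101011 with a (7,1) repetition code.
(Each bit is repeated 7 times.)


Each bit -> 7 copies

1111111111111100000001111111000000011111111111111


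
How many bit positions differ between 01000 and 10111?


XOR: 11111
Count of 1s: 5

5


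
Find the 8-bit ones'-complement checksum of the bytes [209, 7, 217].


Sum = 433 mod 256 = 177
Complement = 78

78


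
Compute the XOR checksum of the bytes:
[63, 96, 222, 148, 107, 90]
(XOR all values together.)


XOR chain: 63 ^ 96 ^ 222 ^ 148 ^ 107 ^ 90 = 36

36


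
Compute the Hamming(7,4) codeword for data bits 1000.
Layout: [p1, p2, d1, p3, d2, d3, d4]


Parity bits: p1=1, p2=1, p3=0

1110000


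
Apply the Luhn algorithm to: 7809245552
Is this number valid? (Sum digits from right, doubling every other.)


Luhn sum = 39
39 mod 10 = 9

Invalid (Luhn sum mod 10 = 9)


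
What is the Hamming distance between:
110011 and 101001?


XOR: 011010
Count of 1s: 3

3


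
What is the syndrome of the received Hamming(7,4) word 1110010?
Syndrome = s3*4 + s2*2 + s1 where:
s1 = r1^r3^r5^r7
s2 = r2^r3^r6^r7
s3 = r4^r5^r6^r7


s1=0, s2=1, s3=1

Syndrome = 6 (error at position 6)


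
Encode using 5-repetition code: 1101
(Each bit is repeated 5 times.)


Each bit -> 5 copies

11111111110000011111


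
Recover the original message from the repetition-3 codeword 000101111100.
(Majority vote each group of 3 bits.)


Groups: 000, 101, 111, 100
Majority votes: 0110

0110


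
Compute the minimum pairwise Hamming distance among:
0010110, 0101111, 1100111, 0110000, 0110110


Comparing all pairs, minimum distance: 1
Can detect 0 errors, correct 0 errors

1


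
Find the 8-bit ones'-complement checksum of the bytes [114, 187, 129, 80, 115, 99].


Sum = 724 mod 256 = 212
Complement = 43

43


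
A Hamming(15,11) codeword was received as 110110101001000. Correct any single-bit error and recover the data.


Syndrome = 0: no error detected

Data: 01011001000 (no errors)


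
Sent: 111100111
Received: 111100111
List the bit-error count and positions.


XOR: 000000000

0 errors (received matches sent)


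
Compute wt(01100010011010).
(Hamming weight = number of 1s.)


Counting 1s in 01100010011010

6


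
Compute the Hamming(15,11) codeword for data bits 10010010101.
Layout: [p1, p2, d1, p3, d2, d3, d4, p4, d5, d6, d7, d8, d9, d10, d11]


Parity bits: p1=1, p2=0, p3=1, p4=1

101100110010101


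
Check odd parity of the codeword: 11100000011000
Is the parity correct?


Number of 1s: 5

Yes, parity is correct (5 ones)


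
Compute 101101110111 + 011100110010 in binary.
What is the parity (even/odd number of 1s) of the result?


101101110111 = 2935
011100110010 = 1842
Sum = 4777 = 1001010101001
1s count = 6

even parity (6 ones in 1001010101001)


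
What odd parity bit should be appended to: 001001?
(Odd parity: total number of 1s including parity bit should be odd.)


Number of 1s in data: 2
Parity bit: 1

1


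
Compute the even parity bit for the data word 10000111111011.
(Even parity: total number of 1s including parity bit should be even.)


Number of 1s in data: 9
Parity bit: 1

1
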